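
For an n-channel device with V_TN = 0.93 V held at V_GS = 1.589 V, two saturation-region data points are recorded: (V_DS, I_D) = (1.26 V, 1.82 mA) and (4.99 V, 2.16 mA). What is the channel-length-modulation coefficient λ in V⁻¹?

With V_GS fixed, I_D ∝ (1 + λ V_DS) in saturation, so I_D2/I_D1 = (1 + λ V_DS2)/(1 + λ V_DS1).
2.16/1.82 = 1.187 = (1 + 4.99 λ)/(1 + 1.26 λ).
Solving: λ (I_D1 V_DS2 − I_D2 V_DS1) = I_D2 − I_D1, so λ = (2.16 − 1.82) / (1.82 × 4.99 − 2.16 × 1.26) = 0.34 / 6.36 = 0.0535 V⁻¹.

λ = 0.0535 V⁻¹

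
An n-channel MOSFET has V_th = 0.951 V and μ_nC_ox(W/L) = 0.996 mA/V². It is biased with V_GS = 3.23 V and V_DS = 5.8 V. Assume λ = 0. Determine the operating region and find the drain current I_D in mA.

V_ov = V_GS − V_th = 3.23 − 0.951 = 2.28 V.
Since V_DS = 5.8 V ≥ V_ov = 2.28 V, the device is in saturation.
I_D = ½ k_n V_ov² = 0.5 × 0.996 × 2.28² = 2.59 mA.

Saturation; I_D = 2.59 mA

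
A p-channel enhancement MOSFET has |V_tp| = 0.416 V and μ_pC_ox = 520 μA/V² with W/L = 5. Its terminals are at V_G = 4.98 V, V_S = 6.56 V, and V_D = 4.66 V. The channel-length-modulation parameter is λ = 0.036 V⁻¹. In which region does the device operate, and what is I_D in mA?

V_SG = V_S − V_G = 6.56 − 4.98 = 1.58 V; V_SD = V_S − V_D = 6.56 − 4.66 = 1.9 V.
k_p = μ_pC_ox · (W/L) = 2.6 mA/V².
V_ov = V_SG − |V_tp| = 1.58 − 0.416 = 1.16 V.
Since V_SD = 1.9 V ≥ V_ov = 1.16 V, the device is in saturation.
I_D = ½ k_p V_ov² (1 + λ V_SD) = 0.5 × 2.6 × 1.16² × (1 + 0.036 × 1.9) = 1.88 mA.

Saturation; I_D = 1.88 mA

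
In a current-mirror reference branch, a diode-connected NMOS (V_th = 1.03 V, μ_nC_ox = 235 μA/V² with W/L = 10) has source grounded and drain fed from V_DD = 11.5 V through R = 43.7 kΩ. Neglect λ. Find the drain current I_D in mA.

With gate tied to drain, V_GS = V_DS ≥ V_GS − V_th, so the device is in saturation.
k_n = μ_nC_ox · (W/L) = 2.35 mA/V².
KCL at the drain: ½ k_n (V_GS − V_th)² = (V_DD − V_GS)/R.
Let x = V_GS − 1.03. Then 51.3 x² + x − 10.47 = 0, giving x = 0.442 V (positive root), so V_GS = 1.47 V.
I_D = (V_DD − V_GS)/R = (11.5 − 1.47) / 43.7 = 0.229 mA.

I_D = 0.229 mA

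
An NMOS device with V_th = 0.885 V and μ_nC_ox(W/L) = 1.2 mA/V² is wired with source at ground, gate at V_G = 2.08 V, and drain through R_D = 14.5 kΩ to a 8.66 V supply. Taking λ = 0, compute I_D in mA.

V_GS = V_G = 2.08 V, so V_ov = 2.08 − 0.885 = 1.2 V.
Assume saturation: I_D = ½ k_n V_ov² = 0.5 × 1.2 × 1.2² = 0.857 mA, giving V_DS = V_DD − I_D R_D = 8.66 − 0.857 × 14.5 = -3.76 V.
But -3.76 V < V_ov = 1.2 V, so the device is actually in triode.
In triode I_D = k_n[V_ov V_DS − ½ V_DS²] and I_D = (V_DD − V_DS)/R_D. Equating: 8.7 V_DS² − 21.79 V_DS + 8.66 = 0, giving V_DS = 0.495 V (the root below V_ov).
I_D = (8.66 − 0.495) / 14.5 = 0.563 mA.

I_D = 0.563 mA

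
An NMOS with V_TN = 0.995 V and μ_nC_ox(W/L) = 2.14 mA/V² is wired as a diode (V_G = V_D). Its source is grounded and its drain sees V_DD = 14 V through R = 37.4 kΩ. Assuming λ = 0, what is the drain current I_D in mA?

With gate tied to drain, V_GS = V_DS ≥ V_GS − V_TN, so the device is in saturation.
KCL at the drain: ½ k_n (V_GS − V_TN)² = (V_DD − V_GS)/R.
Let x = V_GS − 0.995. Then 40 x² + x − 13.01 = 0, giving x = 0.558 V (positive root), so V_GS = 1.55 V.
I_D = (V_DD − V_GS)/R = (14 − 1.55) / 37.4 = 0.333 mA.

I_D = 0.333 mA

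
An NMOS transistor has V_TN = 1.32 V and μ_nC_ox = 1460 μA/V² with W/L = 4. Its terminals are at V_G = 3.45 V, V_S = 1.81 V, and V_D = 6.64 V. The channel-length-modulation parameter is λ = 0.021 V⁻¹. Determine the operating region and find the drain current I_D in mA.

V_GS = V_G − V_S = 3.45 − 1.81 = 1.64 V; V_DS = V_D − V_S = 6.64 − 1.81 = 4.83 V.
k_n = μ_nC_ox · (W/L) = 5.84 mA/V².
V_ov = V_GS − V_TN = 1.64 − 1.32 = 0.32 V.
Since V_DS = 4.83 V ≥ V_ov = 0.32 V, the device is in saturation.
I_D = ½ k_n V_ov² (1 + λ V_DS) = 0.5 × 5.84 × 0.32² × (1 + 0.021 × 4.83) = 0.329 mA.

Saturation; I_D = 0.329 mA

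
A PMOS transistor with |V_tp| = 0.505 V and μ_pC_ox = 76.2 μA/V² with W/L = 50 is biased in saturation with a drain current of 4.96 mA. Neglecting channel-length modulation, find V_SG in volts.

V_SG = 2.12 V

k_p = μ_pC_ox · (W/L) = 3.81 mA/V².
In saturation I_D = ½ k_p (V_SG − |V_tp|)², so V_SG − |V_tp| = √(2 I_D / k_p) = √(2 × 4.96 / 3.81) = 1.61 V.
V_SG = 0.505 + 1.61 = 2.12 V.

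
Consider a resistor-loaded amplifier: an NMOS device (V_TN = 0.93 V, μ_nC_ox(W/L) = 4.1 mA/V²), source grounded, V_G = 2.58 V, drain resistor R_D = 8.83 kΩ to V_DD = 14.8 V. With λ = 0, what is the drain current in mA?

I_D = 1.65 mA

V_GS = V_G = 2.58 V, so V_ov = 2.58 − 0.93 = 1.65 V.
Assume saturation: I_D = ½ k_n V_ov² = 0.5 × 4.1 × 1.65² = 5.58 mA, giving V_DS = V_DD − I_D R_D = 14.8 − 5.58 × 8.83 = -34.5 V.
But -34.5 V < V_ov = 1.65 V, so the device is actually in triode.
In triode I_D = k_n[V_ov V_DS − ½ V_DS²] and I_D = (V_DD − V_DS)/R_D. Equating: 18.1 V_DS² − 60.73 V_DS + 14.8 = 0, giving V_DS = 0.265 V (the root below V_ov).
I_D = (14.8 − 0.265) / 8.83 = 1.65 mA.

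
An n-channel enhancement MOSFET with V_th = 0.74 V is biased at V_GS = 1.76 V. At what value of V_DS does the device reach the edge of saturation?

The boundary between triode and saturation is V_DS = V_GS − V_th = V_ov.
V_ov = 1.76 − 0.74 = 1.02 V.

V_DS,sat = 1.02 V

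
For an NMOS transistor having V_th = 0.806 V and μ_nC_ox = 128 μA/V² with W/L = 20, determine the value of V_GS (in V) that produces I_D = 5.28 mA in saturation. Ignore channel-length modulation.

V_GS = 2.84 V

k_n = μ_nC_ox · (W/L) = 2.56 mA/V².
In saturation I_D = ½ k_n (V_GS − V_th)², so V_GS − V_th = √(2 I_D / k_n) = √(2 × 5.28 / 2.56) = 2.03 V.
V_GS = 0.806 + 2.03 = 2.84 V.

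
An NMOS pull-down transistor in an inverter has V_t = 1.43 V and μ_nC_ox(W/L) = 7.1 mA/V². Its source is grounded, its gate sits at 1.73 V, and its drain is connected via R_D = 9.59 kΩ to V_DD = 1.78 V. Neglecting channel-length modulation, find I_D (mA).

V_GS = V_G = 1.73 V, so V_ov = 1.73 − 1.43 = 0.3 V.
Assume saturation: I_D = ½ k_n V_ov² = 0.5 × 7.1 × 0.3² = 0.32 mA, giving V_DS = V_DD − I_D R_D = 1.78 − 0.32 × 9.59 = -1.28 V.
But -1.28 V < V_ov = 0.3 V, so the device is actually in triode.
In triode I_D = k_n[V_ov V_DS − ½ V_DS²] and I_D = (V_DD − V_DS)/R_D. Equating: 34 V_DS² − 21.43 V_DS + 1.78 = 0, giving V_DS = 0.0985 V (the root below V_ov).
I_D = (1.78 − 0.0985) / 9.59 = 0.175 mA.

I_D = 0.175 mA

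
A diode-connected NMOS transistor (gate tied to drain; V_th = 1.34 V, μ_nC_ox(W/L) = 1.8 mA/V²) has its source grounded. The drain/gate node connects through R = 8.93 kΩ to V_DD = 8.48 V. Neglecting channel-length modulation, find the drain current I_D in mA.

With gate tied to drain, V_GS = V_DS ≥ V_GS − V_th, so the device is in saturation.
KCL at the drain: ½ k_n (V_GS − V_th)² = (V_DD − V_GS)/R.
Let x = V_GS − 1.34. Then 8.04 x² + x − 7.14 = 0, giving x = 0.882 V (positive root), so V_GS = 2.22 V.
I_D = (V_DD − V_GS)/R = (8.48 − 2.22) / 8.93 = 0.701 mA.

I_D = 0.701 mA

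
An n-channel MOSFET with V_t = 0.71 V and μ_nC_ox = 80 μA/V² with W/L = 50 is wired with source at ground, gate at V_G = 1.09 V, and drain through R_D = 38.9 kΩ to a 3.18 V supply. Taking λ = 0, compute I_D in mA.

I_D = 0.0803 mA

V_GS = V_G = 1.09 V, so V_ov = 1.09 − 0.71 = 0.38 V.
k_n = μ_nC_ox · (W/L) = 4 mA/V².
Assume saturation: I_D = ½ k_n V_ov² = 0.5 × 4 × 0.38² = 0.289 mA, giving V_DS = V_DD − I_D R_D = 3.18 − 0.289 × 38.9 = -8.05 V.
But -8.05 V < V_ov = 0.38 V, so the device is actually in triode.
In triode I_D = k_n[V_ov V_DS − ½ V_DS²] and I_D = (V_DD − V_DS)/R_D. Equating: 77.8 V_DS² − 60.13 V_DS + 3.18 = 0, giving V_DS = 0.0571 V (the root below V_ov).
I_D = (3.18 − 0.0571) / 38.9 = 0.0803 mA.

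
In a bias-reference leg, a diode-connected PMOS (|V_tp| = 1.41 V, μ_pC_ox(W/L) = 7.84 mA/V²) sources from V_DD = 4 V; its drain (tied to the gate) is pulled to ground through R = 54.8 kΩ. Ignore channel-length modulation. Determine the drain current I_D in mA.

With gate tied to drain, V_SG = V_SD ≥ V_SG − |V_tp|, so the device is in saturation.
KCL at the drain: ½ k_p (V_SG − |V_tp|)² = (V_DD − V_SG)/R.
Let x = V_SG − 1.41. Then 215 x² + x − 2.59 = 0, giving x = 0.108 V (positive root), so V_SG = 1.52 V.
I_D = (V_DD − V_SG)/R = (4 − 1.52) / 54.8 = 0.0453 mA.

I_D = 0.0453 mA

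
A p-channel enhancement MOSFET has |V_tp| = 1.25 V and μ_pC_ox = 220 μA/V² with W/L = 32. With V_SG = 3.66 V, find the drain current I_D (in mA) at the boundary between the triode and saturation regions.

I_D = 20.4 mA

At the boundary V_SD = V_ov = V_SG − |V_tp| = 3.66 − 1.25 = 2.41 V.
k_p = μ_pC_ox · (W/L) = 7.04 mA/V².
I_D = ½ k_p V_ov² = 0.5 × 7.04 × 2.41² = 20.4 mA.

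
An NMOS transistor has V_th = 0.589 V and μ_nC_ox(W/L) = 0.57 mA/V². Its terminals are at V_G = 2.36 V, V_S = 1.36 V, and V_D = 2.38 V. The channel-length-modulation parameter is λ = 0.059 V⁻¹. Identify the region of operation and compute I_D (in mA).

V_GS = V_G − V_S = 2.36 − 1.36 = 1 V; V_DS = V_D − V_S = 2.38 − 1.36 = 1.02 V.
V_ov = V_GS − V_th = 1 − 0.589 = 0.411 V.
Since V_DS = 1.02 V ≥ V_ov = 0.411 V, the device is in saturation.
I_D = ½ k_n V_ov² (1 + λ V_DS) = 0.5 × 0.57 × 0.411² × (1 + 0.059 × 1.02) = 0.051 mA.

Saturation; I_D = 0.0510 mA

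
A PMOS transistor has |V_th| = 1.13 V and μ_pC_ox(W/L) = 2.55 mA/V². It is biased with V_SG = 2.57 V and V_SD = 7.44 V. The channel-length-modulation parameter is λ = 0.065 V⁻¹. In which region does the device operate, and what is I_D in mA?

Saturation; I_D = 3.92 mA

V_ov = V_SG − |V_th| = 2.57 − 1.13 = 1.44 V.
Since V_SD = 7.44 V ≥ V_ov = 1.44 V, the device is in saturation.
I_D = ½ k_p V_ov² (1 + λ V_SD) = 0.5 × 2.55 × 1.44² × (1 + 0.065 × 7.44) = 3.92 mA.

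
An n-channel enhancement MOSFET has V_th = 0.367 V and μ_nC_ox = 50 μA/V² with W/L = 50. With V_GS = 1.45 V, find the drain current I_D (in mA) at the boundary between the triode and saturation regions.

At the boundary V_DS = V_ov = V_GS − V_th = 1.45 − 0.367 = 1.08 V.
k_n = μ_nC_ox · (W/L) = 2.5 mA/V².
I_D = ½ k_n V_ov² = 0.5 × 2.5 × 1.08² = 1.47 mA.

I_D = 1.47 mA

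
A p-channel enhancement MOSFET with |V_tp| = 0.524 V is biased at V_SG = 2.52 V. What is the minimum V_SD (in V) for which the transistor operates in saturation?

V_SD,sat = 2.00 V

The boundary between triode and saturation is V_SD = V_SG − |V_tp| = V_ov.
V_ov = 2.52 − 0.524 = 2 V.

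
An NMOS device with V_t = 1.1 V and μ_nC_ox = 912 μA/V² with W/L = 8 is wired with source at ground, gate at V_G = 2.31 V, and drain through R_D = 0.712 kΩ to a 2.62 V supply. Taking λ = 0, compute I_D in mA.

V_GS = V_G = 2.31 V, so V_ov = 2.31 − 1.1 = 1.21 V.
k_n = μ_nC_ox · (W/L) = 7.296 mA/V².
Assume saturation: I_D = ½ k_n V_ov² = 0.5 × 7.296 × 1.21² = 5.34 mA, giving V_DS = V_DD − I_D R_D = 2.62 − 5.34 × 0.712 = -1.18 V.
But -1.18 V < V_ov = 1.21 V, so the device is actually in triode.
In triode I_D = k_n[V_ov V_DS − ½ V_DS²] and I_D = (V_DD − V_DS)/R_D. Equating: 2.6 V_DS² − 7.286 V_DS + 2.62 = 0, giving V_DS = 0.424 V (the root below V_ov).
I_D = (2.62 − 0.424) / 0.712 = 3.08 mA.

I_D = 3.08 mA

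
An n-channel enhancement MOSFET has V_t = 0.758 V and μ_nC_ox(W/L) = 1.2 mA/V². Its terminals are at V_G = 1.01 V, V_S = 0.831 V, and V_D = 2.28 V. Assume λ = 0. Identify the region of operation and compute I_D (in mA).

Cutoff; I_D = 0 mA

V_GS = V_G − V_S = 1.01 − 0.831 = 0.179 V; V_DS = V_D − V_S = 2.28 − 0.831 = 1.45 V.
V_GS = 0.179 V < V_t = 0.758 V, so the transistor is in cutoff.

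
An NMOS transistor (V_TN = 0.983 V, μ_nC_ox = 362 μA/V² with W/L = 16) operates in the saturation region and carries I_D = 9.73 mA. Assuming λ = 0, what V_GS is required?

k_n = μ_nC_ox · (W/L) = 5.792 mA/V².
In saturation I_D = ½ k_n (V_GS − V_TN)², so V_GS − V_TN = √(2 I_D / k_n) = √(2 × 9.73 / 5.792) = 1.83 V.
V_GS = 0.983 + 1.83 = 2.82 V.

V_GS = 2.82 V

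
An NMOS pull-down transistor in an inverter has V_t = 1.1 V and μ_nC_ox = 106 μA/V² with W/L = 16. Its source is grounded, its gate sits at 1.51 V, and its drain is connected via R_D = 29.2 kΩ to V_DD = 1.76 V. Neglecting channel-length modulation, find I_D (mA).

I_D = 0.0571 mA

V_GS = V_G = 1.51 V, so V_ov = 1.51 − 1.1 = 0.41 V.
k_n = μ_nC_ox · (W/L) = 1.696 mA/V².
Assume saturation: I_D = ½ k_n V_ov² = 0.5 × 1.696 × 0.41² = 0.143 mA, giving V_DS = V_DD − I_D R_D = 1.76 − 0.143 × 29.2 = -2.4 V.
But -2.4 V < V_ov = 0.41 V, so the device is actually in triode.
In triode I_D = k_n[V_ov V_DS − ½ V_DS²] and I_D = (V_DD − V_DS)/R_D. Equating: 24.8 V_DS² − 21.3 V_DS + 1.76 = 0, giving V_DS = 0.0926 V (the root below V_ov).
I_D = (1.76 − 0.0926) / 29.2 = 0.0571 mA.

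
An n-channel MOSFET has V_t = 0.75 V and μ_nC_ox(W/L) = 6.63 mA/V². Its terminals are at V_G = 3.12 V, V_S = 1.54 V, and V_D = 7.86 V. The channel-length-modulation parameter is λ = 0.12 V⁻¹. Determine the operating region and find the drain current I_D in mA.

V_GS = V_G − V_S = 3.12 − 1.54 = 1.58 V; V_DS = V_D − V_S = 7.86 − 1.54 = 6.32 V.
V_ov = V_GS − V_t = 1.58 − 0.75 = 0.83 V.
Since V_DS = 6.32 V ≥ V_ov = 0.83 V, the device is in saturation.
I_D = ½ k_n V_ov² (1 + λ V_DS) = 0.5 × 6.63 × 0.83² × (1 + 0.12 × 6.32) = 4.02 mA.

Saturation; I_D = 4.02 mA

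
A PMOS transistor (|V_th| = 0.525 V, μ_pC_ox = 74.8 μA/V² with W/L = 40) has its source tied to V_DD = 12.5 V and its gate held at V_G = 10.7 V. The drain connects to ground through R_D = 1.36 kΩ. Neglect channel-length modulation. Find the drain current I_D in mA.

I_D = 2.43 mA

V_SG = V_DD − V_G = 12.5 − 10.7 = 1.8 V, so V_ov = 1.8 − 0.525 = 1.28 V.
k_p = μ_pC_ox · (W/L) = 2.992 mA/V².
Assume saturation: I_D = ½ k_p V_ov² = 0.5 × 2.992 × 1.28² = 2.43 mA, giving V_SD = V_DD − I_D R_D = 12.5 − 2.43 × 1.36 = 9.19 V.
V_SD = 9.19 V ≥ V_ov = 1.28 V, confirming saturation.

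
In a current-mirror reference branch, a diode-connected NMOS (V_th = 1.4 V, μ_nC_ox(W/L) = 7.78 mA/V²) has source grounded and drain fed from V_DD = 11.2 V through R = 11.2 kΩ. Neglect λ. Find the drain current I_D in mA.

With gate tied to drain, V_GS = V_DS ≥ V_GS − V_th, so the device is in saturation.
KCL at the drain: ½ k_n (V_GS − V_th)² = (V_DD − V_GS)/R.
Let x = V_GS − 1.4. Then 43.6 x² + x − 9.8 = 0, giving x = 0.463 V (positive root), so V_GS = 1.86 V.
I_D = (V_DD − V_GS)/R = (11.2 − 1.86) / 11.2 = 0.834 mA.

I_D = 0.834 mA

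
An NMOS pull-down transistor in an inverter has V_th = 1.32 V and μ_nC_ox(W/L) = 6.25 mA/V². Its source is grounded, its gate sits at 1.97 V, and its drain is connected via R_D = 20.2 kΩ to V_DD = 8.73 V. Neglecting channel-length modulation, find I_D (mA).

I_D = 0.426 mA

V_GS = V_G = 1.97 V, so V_ov = 1.97 − 1.32 = 0.65 V.
Assume saturation: I_D = ½ k_n V_ov² = 0.5 × 6.25 × 0.65² = 1.32 mA, giving V_DS = V_DD − I_D R_D = 8.73 − 1.32 × 20.2 = -17.9 V.
But -17.9 V < V_ov = 0.65 V, so the device is actually in triode.
In triode I_D = k_n[V_ov V_DS − ½ V_DS²] and I_D = (V_DD − V_DS)/R_D. Equating: 63.1 V_DS² − 83.06 V_DS + 8.73 = 0, giving V_DS = 0.115 V (the root below V_ov).
I_D = (8.73 − 0.115) / 20.2 = 0.426 mA.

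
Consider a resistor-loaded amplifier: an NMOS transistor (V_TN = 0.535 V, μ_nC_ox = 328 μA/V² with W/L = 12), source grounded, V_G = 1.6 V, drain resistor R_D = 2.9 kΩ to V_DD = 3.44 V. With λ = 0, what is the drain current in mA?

I_D = 1.08 mA

V_GS = V_G = 1.6 V, so V_ov = 1.6 − 0.535 = 1.06 V.
k_n = μ_nC_ox · (W/L) = 3.936 mA/V².
Assume saturation: I_D = ½ k_n V_ov² = 0.5 × 3.936 × 1.06² = 2.23 mA, giving V_DS = V_DD − I_D R_D = 3.44 − 2.23 × 2.9 = -3.03 V.
But -3.03 V < V_ov = 1.06 V, so the device is actually in triode.
In triode I_D = k_n[V_ov V_DS − ½ V_DS²] and I_D = (V_DD − V_DS)/R_D. Equating: 5.71 V_DS² − 13.16 V_DS + 3.44 = 0, giving V_DS = 0.301 V (the root below V_ov).
I_D = (3.44 − 0.301) / 2.9 = 1.08 mA.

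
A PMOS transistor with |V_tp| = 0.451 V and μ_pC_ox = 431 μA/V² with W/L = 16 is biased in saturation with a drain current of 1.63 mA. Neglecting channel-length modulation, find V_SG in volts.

k_p = μ_pC_ox · (W/L) = 6.896 mA/V².
In saturation I_D = ½ k_p (V_SG − |V_tp|)², so V_SG − |V_tp| = √(2 I_D / k_p) = √(2 × 1.63 / 6.896) = 0.688 V.
V_SG = 0.451 + 0.688 = 1.14 V.

V_SG = 1.14 V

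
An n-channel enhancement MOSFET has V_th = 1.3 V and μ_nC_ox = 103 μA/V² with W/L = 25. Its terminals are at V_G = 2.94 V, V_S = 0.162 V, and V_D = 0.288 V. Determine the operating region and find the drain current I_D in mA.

Triode; I_D = 0.459 mA

V_GS = V_G − V_S = 2.94 − 0.162 = 2.78 V; V_DS = V_D − V_S = 0.288 − 0.162 = 0.126 V.
k_n = μ_nC_ox · (W/L) = 2.575 mA/V².
V_ov = V_GS − V_th = 2.78 − 1.3 = 1.48 V.
Since V_DS = 0.126 V < V_ov = 1.48 V, the device is in the triode region.
I_D = k_n [V_ov · V_DS − ½ V_DS²] = 2.575 × [1.48 × 0.126 − 0.5 × 0.126²] = 0.459 mA.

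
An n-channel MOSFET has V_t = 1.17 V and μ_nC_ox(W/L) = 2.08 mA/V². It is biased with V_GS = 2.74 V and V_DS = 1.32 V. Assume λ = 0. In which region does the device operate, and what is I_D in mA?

V_ov = V_GS − V_t = 2.74 − 1.17 = 1.57 V.
Since V_DS = 1.32 V < V_ov = 1.57 V, the device is in the triode region.
I_D = k_n [V_ov · V_DS − ½ V_DS²] = 2.08 × [1.57 × 1.32 − 0.5 × 1.32²] = 2.5 mA.

Triode; I_D = 2.50 mA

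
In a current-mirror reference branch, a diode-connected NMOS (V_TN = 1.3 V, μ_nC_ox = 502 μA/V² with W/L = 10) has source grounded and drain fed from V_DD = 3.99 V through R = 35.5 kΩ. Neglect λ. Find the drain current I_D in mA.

I_D = 0.0710 mA

With gate tied to drain, V_GS = V_DS ≥ V_GS − V_TN, so the device is in saturation.
k_n = μ_nC_ox · (W/L) = 5.02 mA/V².
KCL at the drain: ½ k_n (V_GS − V_TN)² = (V_DD − V_GS)/R.
Let x = V_GS − 1.3. Then 89.1 x² + x − 2.69 = 0, giving x = 0.168 V (positive root), so V_GS = 1.47 V.
I_D = (V_DD − V_GS)/R = (3.99 − 1.47) / 35.5 = 0.071 mA.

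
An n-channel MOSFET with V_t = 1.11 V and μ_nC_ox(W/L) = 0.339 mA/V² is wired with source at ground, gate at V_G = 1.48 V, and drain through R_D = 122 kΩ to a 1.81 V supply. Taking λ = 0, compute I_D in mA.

V_GS = V_G = 1.48 V, so V_ov = 1.48 − 1.11 = 0.37 V.
Assume saturation: I_D = ½ k_n V_ov² = 0.5 × 0.339 × 0.37² = 0.0232 mA, giving V_DS = V_DD − I_D R_D = 1.81 − 0.0232 × 122 = -1.02 V.
But -1.02 V < V_ov = 0.37 V, so the device is actually in triode.
In triode I_D = k_n[V_ov V_DS − ½ V_DS²] and I_D = (V_DD − V_DS)/R_D. Equating: 20.7 V_DS² − 16.3 V_DS + 1.81 = 0, giving V_DS = 0.134 V (the root below V_ov).
I_D = (1.81 − 0.134) / 122 = 0.0137 mA.

I_D = 0.0137 mA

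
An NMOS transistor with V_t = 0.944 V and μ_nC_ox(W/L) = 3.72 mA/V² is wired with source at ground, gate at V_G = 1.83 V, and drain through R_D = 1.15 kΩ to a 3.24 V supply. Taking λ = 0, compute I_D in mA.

I_D = 1.46 mA

V_GS = V_G = 1.83 V, so V_ov = 1.83 − 0.944 = 0.886 V.
Assume saturation: I_D = ½ k_n V_ov² = 0.5 × 3.72 × 0.886² = 1.46 mA, giving V_DS = V_DD − I_D R_D = 3.24 − 1.46 × 1.15 = 1.56 V.
V_DS = 1.56 V ≥ V_ov = 0.886 V, confirming saturation.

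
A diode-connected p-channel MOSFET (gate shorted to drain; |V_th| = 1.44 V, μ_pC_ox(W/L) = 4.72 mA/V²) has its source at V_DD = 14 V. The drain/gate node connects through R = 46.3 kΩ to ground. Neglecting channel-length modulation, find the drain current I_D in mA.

With gate tied to drain, V_SG = V_SD ≥ V_SG − |V_th|, so the device is in saturation.
KCL at the drain: ½ k_p (V_SG − |V_th|)² = (V_DD − V_SG)/R.
Let x = V_SG − 1.44. Then 109 x² + x − 12.56 = 0, giving x = 0.334 V (positive root), so V_SG = 1.77 V.
I_D = (V_DD − V_SG)/R = (14 − 1.77) / 46.3 = 0.264 mA.

I_D = 0.264 mA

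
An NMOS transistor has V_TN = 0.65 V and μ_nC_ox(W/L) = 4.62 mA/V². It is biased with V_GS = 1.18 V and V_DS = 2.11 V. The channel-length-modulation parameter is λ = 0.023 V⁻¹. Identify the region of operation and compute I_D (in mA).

V_ov = V_GS − V_TN = 1.18 − 0.65 = 0.53 V.
Since V_DS = 2.11 V ≥ V_ov = 0.53 V, the device is in saturation.
I_D = ½ k_n V_ov² (1 + λ V_DS) = 0.5 × 4.62 × 0.53² × (1 + 0.023 × 2.11) = 0.68 mA.

Saturation; I_D = 0.680 mA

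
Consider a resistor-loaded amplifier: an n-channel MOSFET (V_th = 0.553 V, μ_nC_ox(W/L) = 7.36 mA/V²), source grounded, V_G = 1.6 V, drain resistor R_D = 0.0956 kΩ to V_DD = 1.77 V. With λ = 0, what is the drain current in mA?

I_D = 4.03 mA

V_GS = V_G = 1.6 V, so V_ov = 1.6 − 0.553 = 1.05 V.
Assume saturation: I_D = ½ k_n V_ov² = 0.5 × 7.36 × 1.05² = 4.03 mA, giving V_DS = V_DD − I_D R_D = 1.77 − 4.03 × 0.0956 = 1.38 V.
V_DS = 1.38 V ≥ V_ov = 1.05 V, confirming saturation.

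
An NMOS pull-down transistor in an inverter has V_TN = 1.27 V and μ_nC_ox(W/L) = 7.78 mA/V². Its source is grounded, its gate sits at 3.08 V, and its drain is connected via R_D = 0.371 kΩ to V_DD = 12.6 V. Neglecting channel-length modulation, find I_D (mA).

V_GS = V_G = 3.08 V, so V_ov = 3.08 − 1.27 = 1.81 V.
Assume saturation: I_D = ½ k_n V_ov² = 0.5 × 7.78 × 1.81² = 12.7 mA, giving V_DS = V_DD − I_D R_D = 12.6 − 12.7 × 0.371 = 7.87 V.
V_DS = 7.87 V ≥ V_ov = 1.81 V, confirming saturation.

I_D = 12.7 mA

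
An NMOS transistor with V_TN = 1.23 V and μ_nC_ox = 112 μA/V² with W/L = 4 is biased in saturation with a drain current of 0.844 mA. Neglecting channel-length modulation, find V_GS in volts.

V_GS = 3.17 V

k_n = μ_nC_ox · (W/L) = 0.448 mA/V².
In saturation I_D = ½ k_n (V_GS − V_TN)², so V_GS − V_TN = √(2 I_D / k_n) = √(2 × 0.844 / 0.448) = 1.94 V.
V_GS = 1.23 + 1.94 = 3.17 V.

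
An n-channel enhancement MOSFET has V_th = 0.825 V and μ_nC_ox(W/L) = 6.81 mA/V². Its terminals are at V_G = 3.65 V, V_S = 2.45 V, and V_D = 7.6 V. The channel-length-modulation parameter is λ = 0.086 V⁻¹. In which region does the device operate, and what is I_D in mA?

Saturation; I_D = 0.691 mA

V_GS = V_G − V_S = 3.65 − 2.45 = 1.2 V; V_DS = V_D − V_S = 7.6 − 2.45 = 5.15 V.
V_ov = V_GS − V_th = 1.2 − 0.825 = 0.375 V.
Since V_DS = 5.15 V ≥ V_ov = 0.375 V, the device is in saturation.
I_D = ½ k_n V_ov² (1 + λ V_DS) = 0.5 × 6.81 × 0.375² × (1 + 0.086 × 5.15) = 0.691 mA.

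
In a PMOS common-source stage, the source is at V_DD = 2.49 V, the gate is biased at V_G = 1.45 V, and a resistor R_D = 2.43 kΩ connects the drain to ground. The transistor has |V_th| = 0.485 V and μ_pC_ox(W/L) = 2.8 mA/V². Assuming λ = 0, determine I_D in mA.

I_D = 0.431 mA

V_SG = V_DD − V_G = 2.49 − 1.45 = 1.04 V, so V_ov = 1.04 − 0.485 = 0.555 V.
Assume saturation: I_D = ½ k_p V_ov² = 0.5 × 2.8 × 0.555² = 0.431 mA, giving V_SD = V_DD − I_D R_D = 2.49 − 0.431 × 2.43 = 1.44 V.
V_SD = 1.44 V ≥ V_ov = 0.555 V, confirming saturation.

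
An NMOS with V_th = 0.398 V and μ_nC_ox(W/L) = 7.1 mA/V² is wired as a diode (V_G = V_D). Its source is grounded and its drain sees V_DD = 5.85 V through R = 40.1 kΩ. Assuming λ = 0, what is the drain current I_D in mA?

I_D = 0.131 mA

With gate tied to drain, V_GS = V_DS ≥ V_GS − V_th, so the device is in saturation.
KCL at the drain: ½ k_n (V_GS − V_th)² = (V_DD − V_GS)/R.
Let x = V_GS − 0.398. Then 142 x² + x − 5.452 = 0, giving x = 0.192 V (positive root), so V_GS = 0.59 V.
I_D = (V_DD − V_GS)/R = (5.85 − 0.59) / 40.1 = 0.131 mA.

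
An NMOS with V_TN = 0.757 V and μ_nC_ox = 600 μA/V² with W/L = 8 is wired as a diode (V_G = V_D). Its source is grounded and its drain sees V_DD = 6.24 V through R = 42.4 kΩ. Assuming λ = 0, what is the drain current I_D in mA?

With gate tied to drain, V_GS = V_DS ≥ V_GS − V_TN, so the device is in saturation.
k_n = μ_nC_ox · (W/L) = 4.8 mA/V².
KCL at the drain: ½ k_n (V_GS − V_TN)² = (V_DD − V_GS)/R.
Let x = V_GS − 0.757. Then 102 x² + x − 5.483 = 0, giving x = 0.227 V (positive root), so V_GS = 0.984 V.
I_D = (V_DD − V_GS)/R = (6.24 − 0.984) / 42.4 = 0.124 mA.

I_D = 0.124 mA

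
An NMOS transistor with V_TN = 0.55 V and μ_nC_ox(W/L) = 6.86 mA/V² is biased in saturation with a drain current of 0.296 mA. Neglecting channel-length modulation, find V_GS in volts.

In saturation I_D = ½ k_n (V_GS − V_TN)², so V_GS − V_TN = √(2 I_D / k_n) = √(2 × 0.296 / 6.86) = 0.294 V.
V_GS = 0.55 + 0.294 = 0.844 V.

V_GS = 0.844 V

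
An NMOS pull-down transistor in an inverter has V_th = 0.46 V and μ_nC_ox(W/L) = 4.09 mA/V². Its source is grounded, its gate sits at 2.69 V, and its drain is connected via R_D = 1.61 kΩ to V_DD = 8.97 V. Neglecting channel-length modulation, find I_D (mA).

I_D = 5.16 mA

V_GS = V_G = 2.69 V, so V_ov = 2.69 − 0.46 = 2.23 V.
Assume saturation: I_D = ½ k_n V_ov² = 0.5 × 4.09 × 2.23² = 10.2 mA, giving V_DS = V_DD − I_D R_D = 8.97 − 10.2 × 1.61 = -7.4 V.
But -7.4 V < V_ov = 2.23 V, so the device is actually in triode.
In triode I_D = k_n[V_ov V_DS − ½ V_DS²] and I_D = (V_DD − V_DS)/R_D. Equating: 3.29 V_DS² − 15.68 V_DS + 8.97 = 0, giving V_DS = 0.665 V (the root below V_ov).
I_D = (8.97 − 0.665) / 1.61 = 5.16 mA.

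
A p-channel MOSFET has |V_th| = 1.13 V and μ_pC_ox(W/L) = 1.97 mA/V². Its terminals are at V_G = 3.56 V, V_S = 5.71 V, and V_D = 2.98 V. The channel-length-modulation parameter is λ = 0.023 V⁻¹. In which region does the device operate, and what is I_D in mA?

V_SG = V_S − V_G = 5.71 − 3.56 = 2.15 V; V_SD = V_S − V_D = 5.71 − 2.98 = 2.73 V.
V_ov = V_SG − |V_th| = 2.15 − 1.13 = 1.02 V.
Since V_SD = 2.73 V ≥ V_ov = 1.02 V, the device is in saturation.
I_D = ½ k_p V_ov² (1 + λ V_SD) = 0.5 × 1.97 × 1.02² × (1 + 0.023 × 2.73) = 1.09 mA.

Saturation; I_D = 1.09 mA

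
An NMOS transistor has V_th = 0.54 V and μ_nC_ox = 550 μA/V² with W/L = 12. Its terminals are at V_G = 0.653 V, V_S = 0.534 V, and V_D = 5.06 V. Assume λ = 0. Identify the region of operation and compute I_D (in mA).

Cutoff; I_D = 0 mA

V_GS = V_G − V_S = 0.653 − 0.534 = 0.119 V; V_DS = V_D − V_S = 5.06 − 0.534 = 4.53 V.
V_GS = 0.119 V < V_th = 0.54 V, so the transistor is in cutoff.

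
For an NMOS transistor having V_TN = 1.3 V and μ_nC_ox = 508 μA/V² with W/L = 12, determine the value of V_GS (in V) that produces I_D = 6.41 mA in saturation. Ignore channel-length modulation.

V_GS = 2.75 V

k_n = μ_nC_ox · (W/L) = 6.096 mA/V².
In saturation I_D = ½ k_n (V_GS − V_TN)², so V_GS − V_TN = √(2 I_D / k_n) = √(2 × 6.41 / 6.096) = 1.45 V.
V_GS = 1.3 + 1.45 = 2.75 V.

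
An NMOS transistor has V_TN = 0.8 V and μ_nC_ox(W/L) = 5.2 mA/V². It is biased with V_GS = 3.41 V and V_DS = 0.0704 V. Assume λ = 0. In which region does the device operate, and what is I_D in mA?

V_ov = V_GS − V_TN = 3.41 − 0.8 = 2.61 V.
Since V_DS = 0.0704 V < V_ov = 2.61 V, the device is in the triode region.
I_D = k_n [V_ov · V_DS − ½ V_DS²] = 5.2 × [2.61 × 0.0704 − 0.5 × 0.0704²] = 0.943 mA.

Triode; I_D = 0.943 mA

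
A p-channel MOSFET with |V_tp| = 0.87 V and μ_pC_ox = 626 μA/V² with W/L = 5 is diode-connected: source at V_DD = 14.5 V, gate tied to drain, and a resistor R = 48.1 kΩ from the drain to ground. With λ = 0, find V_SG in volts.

V_SG = 1.29 V

With gate tied to drain, V_SG = V_SD ≥ V_SG − |V_tp|, so the device is in saturation.
k_p = μ_pC_ox · (W/L) = 3.13 mA/V².
KCL at the drain: ½ k_p (V_SG − |V_tp|)² = (V_DD − V_SG)/R.
Let x = V_SG − 0.87. Then 75.3 x² + x − 13.63 = 0, giving x = 0.419 V (positive root), so V_SG = 1.29 V.
I_D = (V_DD − V_SG)/R = (14.5 − 1.29) / 48.1 = 0.275 mA.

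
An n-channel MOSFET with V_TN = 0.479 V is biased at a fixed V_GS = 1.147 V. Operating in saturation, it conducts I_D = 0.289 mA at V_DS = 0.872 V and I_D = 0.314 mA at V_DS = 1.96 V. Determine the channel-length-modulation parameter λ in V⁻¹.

λ = 0.0854 V⁻¹

With V_GS fixed, I_D ∝ (1 + λ V_DS) in saturation, so I_D2/I_D1 = (1 + λ V_DS2)/(1 + λ V_DS1).
0.314/0.289 = 1.087 = (1 + 1.96 λ)/(1 + 0.872 λ).
Solving: λ (I_D1 V_DS2 − I_D2 V_DS1) = I_D2 − I_D1, so λ = (0.314 − 0.289) / (0.289 × 1.96 − 0.314 × 0.872) = 0.025 / 0.293 = 0.0854 V⁻¹.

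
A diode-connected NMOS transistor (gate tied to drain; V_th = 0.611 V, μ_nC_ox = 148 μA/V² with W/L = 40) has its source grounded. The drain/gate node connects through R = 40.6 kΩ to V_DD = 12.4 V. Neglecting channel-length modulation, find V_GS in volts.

With gate tied to drain, V_GS = V_DS ≥ V_GS − V_th, so the device is in saturation.
k_n = μ_nC_ox · (W/L) = 5.92 mA/V².
KCL at the drain: ½ k_n (V_GS − V_th)² = (V_DD − V_GS)/R.
Let x = V_GS − 0.611. Then 120 x² + x − 11.79 = 0, giving x = 0.309 V (positive root), so V_GS = 0.92 V.
I_D = (V_DD − V_GS)/R = (12.4 − 0.92) / 40.6 = 0.283 mA.

V_GS = 0.920 V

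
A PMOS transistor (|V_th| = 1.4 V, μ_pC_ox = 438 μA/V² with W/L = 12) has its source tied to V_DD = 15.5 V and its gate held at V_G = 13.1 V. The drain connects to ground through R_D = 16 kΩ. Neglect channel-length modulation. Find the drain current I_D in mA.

I_D = 0.956 mA

V_SG = V_DD − V_G = 15.5 − 13.1 = 2.4 V, so V_ov = 2.4 − 1.4 = 1 V.
k_p = μ_pC_ox · (W/L) = 5.256 mA/V².
Assume saturation: I_D = ½ k_p V_ov² = 0.5 × 5.256 × 1² = 2.63 mA, giving V_SD = V_DD − I_D R_D = 15.5 − 2.63 × 16 = -26.5 V.
But -26.5 V < V_ov = 1 V, so the device is actually in triode.
In triode I_D = k_p[V_ov V_SD − ½ V_SD²] and I_D = (V_DD − V_SD)/R_D. Equating: 42 V_SD² − 85.1 V_SD + 15.5 = 0, giving V_SD = 0.202 V (the root below V_ov).
I_D = (15.5 − 0.202) / 16 = 0.956 mA.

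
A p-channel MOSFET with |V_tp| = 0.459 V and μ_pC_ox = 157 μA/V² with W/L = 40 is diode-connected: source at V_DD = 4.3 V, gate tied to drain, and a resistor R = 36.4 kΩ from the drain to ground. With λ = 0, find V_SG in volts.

V_SG = 0.638 V

With gate tied to drain, V_SG = V_SD ≥ V_SG − |V_tp|, so the device is in saturation.
k_p = μ_pC_ox · (W/L) = 6.28 mA/V².
KCL at the drain: ½ k_p (V_SG − |V_tp|)² = (V_DD − V_SG)/R.
Let x = V_SG − 0.459. Then 114 x² + x − 3.841 = 0, giving x = 0.179 V (positive root), so V_SG = 0.638 V.
I_D = (V_DD − V_SG)/R = (4.3 − 0.638) / 36.4 = 0.101 mA.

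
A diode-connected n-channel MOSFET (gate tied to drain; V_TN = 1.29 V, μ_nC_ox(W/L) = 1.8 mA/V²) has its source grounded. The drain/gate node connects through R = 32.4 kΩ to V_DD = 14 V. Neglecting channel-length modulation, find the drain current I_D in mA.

I_D = 0.372 mA

With gate tied to drain, V_GS = V_DS ≥ V_GS − V_TN, so the device is in saturation.
KCL at the drain: ½ k_n (V_GS − V_TN)² = (V_DD − V_GS)/R.
Let x = V_GS − 1.29. Then 29.2 x² + x − 12.71 = 0, giving x = 0.643 V (positive root), so V_GS = 1.93 V.
I_D = (V_DD − V_GS)/R = (14 − 1.93) / 32.4 = 0.372 mA.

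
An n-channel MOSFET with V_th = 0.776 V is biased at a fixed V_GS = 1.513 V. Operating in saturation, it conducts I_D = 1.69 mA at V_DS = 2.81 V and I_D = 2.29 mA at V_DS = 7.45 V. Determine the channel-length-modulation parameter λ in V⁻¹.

λ = 0.0975 V⁻¹

With V_GS fixed, I_D ∝ (1 + λ V_DS) in saturation, so I_D2/I_D1 = (1 + λ V_DS2)/(1 + λ V_DS1).
2.29/1.69 = 1.355 = (1 + 7.45 λ)/(1 + 2.81 λ).
Solving: λ (I_D1 V_DS2 − I_D2 V_DS1) = I_D2 − I_D1, so λ = (2.29 − 1.69) / (1.69 × 7.45 − 2.29 × 2.81) = 0.6 / 6.16 = 0.0975 V⁻¹.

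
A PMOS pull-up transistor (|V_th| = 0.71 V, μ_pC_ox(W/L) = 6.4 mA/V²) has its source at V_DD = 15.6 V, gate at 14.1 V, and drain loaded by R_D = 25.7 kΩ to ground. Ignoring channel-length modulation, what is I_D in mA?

V_SG = V_DD − V_G = 15.6 − 14.1 = 1.5 V, so V_ov = 1.5 − 0.71 = 0.79 V.
Assume saturation: I_D = ½ k_p V_ov² = 0.5 × 6.4 × 0.79² = 2 mA, giving V_SD = V_DD − I_D R_D = 15.6 − 2 × 25.7 = -35.7 V.
But -35.7 V < V_ov = 0.79 V, so the device is actually in triode.
In triode I_D = k_p[V_ov V_SD − ½ V_SD²] and I_D = (V_DD − V_SD)/R_D. Equating: 82.2 V_SD² − 130.9 V_SD + 15.6 = 0, giving V_SD = 0.13 V (the root below V_ov).
I_D = (15.6 − 0.13) / 25.7 = 0.602 mA.

I_D = 0.602 mA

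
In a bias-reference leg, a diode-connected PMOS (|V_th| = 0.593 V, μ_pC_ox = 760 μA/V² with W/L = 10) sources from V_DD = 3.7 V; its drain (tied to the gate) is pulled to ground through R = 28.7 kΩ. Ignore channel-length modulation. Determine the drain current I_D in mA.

With gate tied to drain, V_SG = V_SD ≥ V_SG − |V_th|, so the device is in saturation.
k_p = μ_pC_ox · (W/L) = 7.6 mA/V².
KCL at the drain: ½ k_p (V_SG − |V_th|)² = (V_DD − V_SG)/R.
Let x = V_SG − 0.593. Then 109 x² + x − 3.107 = 0, giving x = 0.164 V (positive root), so V_SG = 0.757 V.
I_D = (V_DD − V_SG)/R = (3.7 − 0.757) / 28.7 = 0.103 mA.

I_D = 0.103 mA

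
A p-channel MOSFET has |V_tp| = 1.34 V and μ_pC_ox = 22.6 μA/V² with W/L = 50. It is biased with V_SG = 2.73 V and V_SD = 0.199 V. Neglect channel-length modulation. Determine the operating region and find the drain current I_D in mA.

Triode; I_D = 0.290 mA

k_p = μ_pC_ox · (W/L) = 1.13 mA/V².
V_ov = V_SG − |V_tp| = 2.73 − 1.34 = 1.39 V.
Since V_SD = 0.199 V < V_ov = 1.39 V, the device is in the triode region.
I_D = k_p [V_ov · V_SD − ½ V_SD²] = 1.13 × [1.39 × 0.199 − 0.5 × 0.199²] = 0.29 mA.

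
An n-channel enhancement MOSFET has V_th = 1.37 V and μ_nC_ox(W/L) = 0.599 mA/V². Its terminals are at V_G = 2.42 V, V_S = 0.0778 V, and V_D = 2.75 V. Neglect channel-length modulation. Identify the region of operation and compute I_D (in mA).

V_GS = V_G − V_S = 2.42 − 0.0778 = 2.34 V; V_DS = V_D − V_S = 2.75 − 0.0778 = 2.67 V.
V_ov = V_GS − V_th = 2.34 − 1.37 = 0.972 V.
Since V_DS = 2.67 V ≥ V_ov = 0.972 V, the device is in saturation.
I_D = ½ k_n V_ov² = 0.5 × 0.599 × 0.972² = 0.283 mA.

Saturation; I_D = 0.283 mA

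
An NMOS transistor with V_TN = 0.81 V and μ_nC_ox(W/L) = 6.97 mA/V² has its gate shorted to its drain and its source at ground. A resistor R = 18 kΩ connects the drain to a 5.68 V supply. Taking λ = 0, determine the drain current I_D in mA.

With gate tied to drain, V_GS = V_DS ≥ V_GS − V_TN, so the device is in saturation.
KCL at the drain: ½ k_n (V_GS − V_TN)² = (V_DD − V_GS)/R.
Let x = V_GS − 0.81. Then 62.7 x² + x − 4.87 = 0, giving x = 0.271 V (positive root), so V_GS = 1.08 V.
I_D = (V_DD − V_GS)/R = (5.68 − 1.08) / 18 = 0.256 mA.

I_D = 0.256 mA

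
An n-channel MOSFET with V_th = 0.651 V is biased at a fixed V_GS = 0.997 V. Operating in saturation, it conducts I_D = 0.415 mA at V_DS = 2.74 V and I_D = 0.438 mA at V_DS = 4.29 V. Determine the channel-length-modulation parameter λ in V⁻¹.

λ = 0.0396 V⁻¹

With V_GS fixed, I_D ∝ (1 + λ V_DS) in saturation, so I_D2/I_D1 = (1 + λ V_DS2)/(1 + λ V_DS1).
0.438/0.415 = 1.055 = (1 + 4.29 λ)/(1 + 2.74 λ).
Solving: λ (I_D1 V_DS2 − I_D2 V_DS1) = I_D2 − I_D1, so λ = (0.438 − 0.415) / (0.415 × 4.29 − 0.438 × 2.74) = 0.023 / 0.58 = 0.0396 V⁻¹.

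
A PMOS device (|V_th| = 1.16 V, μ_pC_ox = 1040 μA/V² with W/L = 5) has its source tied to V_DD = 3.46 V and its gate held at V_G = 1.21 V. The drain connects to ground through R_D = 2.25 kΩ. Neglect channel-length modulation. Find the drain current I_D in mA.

I_D = 1.41 mA

V_SG = V_DD − V_G = 3.46 − 1.21 = 2.25 V, so V_ov = 2.25 − 1.16 = 1.09 V.
k_p = μ_pC_ox · (W/L) = 5.2 mA/V².
Assume saturation: I_D = ½ k_p V_ov² = 0.5 × 5.2 × 1.09² = 3.09 mA, giving V_SD = V_DD − I_D R_D = 3.46 − 3.09 × 2.25 = -3.49 V.
But -3.49 V < V_ov = 1.09 V, so the device is actually in triode.
In triode I_D = k_p[V_ov V_SD − ½ V_SD²] and I_D = (V_DD − V_SD)/R_D. Equating: 5.85 V_SD² − 13.75 V_SD + 3.46 = 0, giving V_SD = 0.286 V (the root below V_ov).
I_D = (3.46 − 0.286) / 2.25 = 1.41 mA.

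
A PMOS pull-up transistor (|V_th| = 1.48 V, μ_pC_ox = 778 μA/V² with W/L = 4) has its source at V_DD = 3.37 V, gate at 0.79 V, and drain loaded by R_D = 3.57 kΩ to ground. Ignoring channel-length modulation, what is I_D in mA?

I_D = 0.863 mA

V_SG = V_DD − V_G = 3.37 − 0.79 = 2.58 V, so V_ov = 2.58 − 1.48 = 1.1 V.
k_p = μ_pC_ox · (W/L) = 3.112 mA/V².
Assume saturation: I_D = ½ k_p V_ov² = 0.5 × 3.112 × 1.1² = 1.88 mA, giving V_SD = V_DD − I_D R_D = 3.37 − 1.88 × 3.57 = -3.35 V.
But -3.35 V < V_ov = 1.1 V, so the device is actually in triode.
In triode I_D = k_p[V_ov V_SD − ½ V_SD²] and I_D = (V_DD − V_SD)/R_D. Equating: 5.55 V_SD² − 13.22 V_SD + 3.37 = 0, giving V_SD = 0.29 V (the root below V_ov).
I_D = (3.37 − 0.29) / 3.57 = 0.863 mA.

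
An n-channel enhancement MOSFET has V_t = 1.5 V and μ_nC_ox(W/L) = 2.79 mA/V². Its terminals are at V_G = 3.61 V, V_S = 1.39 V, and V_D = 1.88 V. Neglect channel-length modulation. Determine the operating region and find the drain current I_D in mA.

Triode; I_D = 0.649 mA

V_GS = V_G − V_S = 3.61 − 1.39 = 2.22 V; V_DS = V_D − V_S = 1.88 − 1.39 = 0.49 V.
V_ov = V_GS − V_t = 2.22 − 1.5 = 0.72 V.
Since V_DS = 0.49 V < V_ov = 0.72 V, the device is in the triode region.
I_D = k_n [V_ov · V_DS − ½ V_DS²] = 2.79 × [0.72 × 0.49 − 0.5 × 0.49²] = 0.649 mA.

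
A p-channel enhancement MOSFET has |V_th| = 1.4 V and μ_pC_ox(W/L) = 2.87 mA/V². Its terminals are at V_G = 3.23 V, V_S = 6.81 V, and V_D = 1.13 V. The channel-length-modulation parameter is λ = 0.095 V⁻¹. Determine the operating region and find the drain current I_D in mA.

V_SG = V_S − V_G = 6.81 − 3.23 = 3.58 V; V_SD = V_S − V_D = 6.81 − 1.13 = 5.68 V.
V_ov = V_SG − |V_th| = 3.58 − 1.4 = 2.18 V.
Since V_SD = 5.68 V ≥ V_ov = 2.18 V, the device is in saturation.
I_D = ½ k_p V_ov² (1 + λ V_SD) = 0.5 × 2.87 × 2.18² × (1 + 0.095 × 5.68) = 10.5 mA.

Saturation; I_D = 10.5 mA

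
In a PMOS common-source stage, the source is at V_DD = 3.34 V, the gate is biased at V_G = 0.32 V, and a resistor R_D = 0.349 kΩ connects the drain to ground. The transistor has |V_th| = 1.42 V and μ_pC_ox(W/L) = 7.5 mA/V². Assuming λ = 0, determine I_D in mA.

V_SG = V_DD − V_G = 3.34 − 0.32 = 3.02 V, so V_ov = 3.02 − 1.42 = 1.6 V.
Assume saturation: I_D = ½ k_p V_ov² = 0.5 × 7.5 × 1.6² = 9.6 mA, giving V_SD = V_DD − I_D R_D = 3.34 − 9.6 × 0.349 = -0.0104 V.
But -0.0104 V < V_ov = 1.6 V, so the device is actually in triode.
In triode I_D = k_p[V_ov V_SD − ½ V_SD²] and I_D = (V_DD − V_SD)/R_D. Equating: 1.31 V_SD² − 5.188 V_SD + 3.34 = 0, giving V_SD = 0.809 V (the root below V_ov).
I_D = (3.34 − 0.809) / 0.349 = 7.25 mA.

I_D = 7.25 mA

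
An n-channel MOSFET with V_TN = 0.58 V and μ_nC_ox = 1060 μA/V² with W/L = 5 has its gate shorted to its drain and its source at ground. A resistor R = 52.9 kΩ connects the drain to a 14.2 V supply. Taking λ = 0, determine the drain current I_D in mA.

I_D = 0.252 mA

With gate tied to drain, V_GS = V_DS ≥ V_GS − V_TN, so the device is in saturation.
k_n = μ_nC_ox · (W/L) = 5.3 mA/V².
KCL at the drain: ½ k_n (V_GS − V_TN)² = (V_DD − V_GS)/R.
Let x = V_GS − 0.58. Then 140 x² + x − 13.62 = 0, giving x = 0.308 V (positive root), so V_GS = 0.888 V.
I_D = (V_DD − V_GS)/R = (14.2 − 0.888) / 52.9 = 0.252 mA.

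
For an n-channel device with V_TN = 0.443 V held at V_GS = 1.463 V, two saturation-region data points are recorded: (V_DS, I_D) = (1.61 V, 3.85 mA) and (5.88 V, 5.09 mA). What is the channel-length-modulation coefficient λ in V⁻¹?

With V_GS fixed, I_D ∝ (1 + λ V_DS) in saturation, so I_D2/I_D1 = (1 + λ V_DS2)/(1 + λ V_DS1).
5.09/3.85 = 1.322 = (1 + 5.88 λ)/(1 + 1.61 λ).
Solving: λ (I_D1 V_DS2 − I_D2 V_DS1) = I_D2 − I_D1, so λ = (5.09 − 3.85) / (3.85 × 5.88 − 5.09 × 1.61) = 1.24 / 14.4 = 0.0859 V⁻¹.

λ = 0.0859 V⁻¹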